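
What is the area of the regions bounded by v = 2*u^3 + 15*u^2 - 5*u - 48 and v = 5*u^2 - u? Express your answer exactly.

443/3

Set the curves equal: 2*u^3 + 15*u^2 - 5*u - 48 = 5*u^2 - u, so 2*u^3 + 10*u^2 - 4*u - 48 = 0, which factors as 2*(u - 2)*(u + 3)*(u + 4) = 0. The curves meet at u = -4, -3, 2.
On [-4, -3], v = 2*u^3 + 15*u^2 - 5*u - 48 is on top; that piece has area ∫[-4,-3] (2*u^3 + 10*u^2 - 4*u - 48) du = 11/6.
On [-3, 2], v = 5*u^2 - u is on top; that piece has area ∫[-3,2] (-(2*u^3 + 10*u^2 - 4*u - 48)) du = 875/6.
Total enclosed area = 11/6 + 875/6 = 443/3.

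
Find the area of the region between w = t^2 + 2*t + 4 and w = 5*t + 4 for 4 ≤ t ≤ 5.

41/6

On [4, 5], (t^2 + 2*t + 4) - (5*t + 4) = t^2 - 3*t is ≥ 0 throughout, so the area is a single integral of |t^2 - 3*t|.
∫[4,5] (t^2 - 3*t) dt = 41/6.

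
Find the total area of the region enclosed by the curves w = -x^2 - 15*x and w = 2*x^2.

Set the curves equal: -x^2 - 15*x = 2*x^2, so -3*x^2 - 15*x = 0, which factors as -3*x*(x + 5) = 0. The curves meet at x = -5, 0.
On [-5, 0], w = -x^2 - 15*x is on top; that piece has area ∫[-5,0] (-3*x^2 - 15*x) dx = 125/2.

125/2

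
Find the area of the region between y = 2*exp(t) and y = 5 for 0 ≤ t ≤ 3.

-23 - 10*log(2) + 10*log(5) + 2*exp(3)

The difference (2*exp(t)) - (5) = 2*exp(t) - 5 changes sign at t = log(5/2) inside [0, 3], so split the integral there.
∫[0,log(5/2)] (2*exp(t) - 5) dt = log(32/3125) + 3; the area of that piece is -3 + log(3125/32).
∫[log(5/2),3] (2*exp(t) - 5) dt = -20 - 5*log(2) + 5*log(5) + 2*exp(3).
Total area = (-3 + log(3125/32)) + (-20 - 5*log(2) + 5*log(5) + 2*exp(3)) = -23 - 10*log(2) + 10*log(5) + 2*exp(3).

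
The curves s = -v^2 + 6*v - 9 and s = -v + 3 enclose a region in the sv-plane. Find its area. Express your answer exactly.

1/6

Both boundary curves give s as a function of v, so integrate with respect to v. Setting them equal: -v^2 + 7*v - 12 = 0, i.e. -(v - 4)*(v - 3) = 0, so they meet at v = 3, 4.
For v in [3, 4], s = -v^2 + 6*v - 9 is on the right; area = ∫[3,4] (-v^2 + 7*v - 12) dv = 1/6.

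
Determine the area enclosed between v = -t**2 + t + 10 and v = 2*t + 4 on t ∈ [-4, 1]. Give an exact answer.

43/2

The difference (-t**2 + t + 10) - (2*t + 4) = -t**2 - t + 6 changes sign at t = -3 inside [-4, 1], so split the integral there.
∫[-4,-3] (-t**2 - t + 6) dt = -17/6; the area of that piece is 17/6.
∫[-3,1] (-t**2 - t + 6) dt = 56/3.
Total area = 17/6 + 56/3 = 43/2.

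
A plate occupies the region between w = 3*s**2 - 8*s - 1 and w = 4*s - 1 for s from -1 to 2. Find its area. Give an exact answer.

23

The difference (3*s**2 - 8*s - 1) - (4*s - 1) = 3*s**2 - 12*s changes sign at s = 0 inside [-1, 2], so split the integral there.
∫[-1,0] (3*s**2 - 12*s) ds = 7.
∫[0,2] (3*s**2 - 12*s) ds = -16; the area of that piece is 16.
Total area = 7 + 16 = 23.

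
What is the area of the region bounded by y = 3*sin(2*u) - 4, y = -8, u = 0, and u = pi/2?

3 + 2*pi

On [0, pi/2], (3*sin(2*u) - 4) - (-8) = 3*sin(2*u) + 4 is ≥ 0 throughout, so the area is a single integral of |3*sin(2*u) + 4|.
∫[0,pi/2] (3*sin(2*u) + 4) du = 3 + 2*pi.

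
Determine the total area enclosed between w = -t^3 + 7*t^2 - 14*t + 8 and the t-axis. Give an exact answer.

The curve meets the t-axis where -t^3 + 7*t^2 - 14*t + 8 = 0, i.e. -(t - 4)*(t - 2)*(t - 1) = 0, at t = 1, 2, 4.
On [1, 2] the curve lies below the axis; ∫[1,2] (-t^3 + 7*t^2 - 14*t + 8) dt = -5/12, giving area 5/12.
On [2, 4] the curve lies above the axis; ∫[2,4] (-t^3 + 7*t^2 - 14*t + 8) dt = 8/3, giving area 8/3.
Total area = 5/12 + 8/3 = 37/12.

37/12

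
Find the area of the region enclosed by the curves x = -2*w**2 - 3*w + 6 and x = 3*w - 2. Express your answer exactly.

Both boundary curves give x as a function of w, so integrate with respect to w. Setting them equal: -2*w**2 - 6*w + 8 = 0, i.e. -2*(w - 1)*(w + 4) = 0, so they meet at w = -4, 1.
For w in [-4, 1], x = -2*w**2 - 3*w + 6 is on the right; area = ∫[-4,1] (-2*w**2 - 6*w + 8) dw = 125/3.

125/3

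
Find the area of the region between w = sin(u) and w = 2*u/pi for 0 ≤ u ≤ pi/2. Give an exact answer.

On [0, pi/2], (sin(u)) - (2*u/pi) = -2*u/pi + sin(u) is ≥ 0 throughout, so the area is a single integral of |-2*u/pi + sin(u)|.
∫[0,pi/2] (-2*u/pi + sin(u)) du = 1 - pi/4.

1 - pi/4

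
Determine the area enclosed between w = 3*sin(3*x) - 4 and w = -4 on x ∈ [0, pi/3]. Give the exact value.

2

On [0, pi/3], (3*sin(3*x) - 4) - (-4) = 3*sin(3*x) is ≥ 0 throughout, so the area is a single integral of |3*sin(3*x)|.
∫[0,pi/3] (3*sin(3*x)) dx = 2.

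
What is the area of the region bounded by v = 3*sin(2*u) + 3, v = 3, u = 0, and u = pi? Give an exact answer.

6

The difference (3*sin(2*u) + 3) - (3) = 3*sin(2*u) changes sign at u = pi/2 inside [0, pi], so split the integral there.
∫[0,pi/2] (3*sin(2*u)) du = 3.
∫[pi/2,pi] (3*sin(2*u)) du = -3; the area of that piece is 3.
Total area = 3 + 3 = 6.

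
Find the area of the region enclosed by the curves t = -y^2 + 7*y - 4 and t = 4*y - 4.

9/2

Both boundary curves give t as a function of y, so integrate with respect to y. Setting them equal: -y^2 + 3*y = 0, i.e. -y*(y - 3) = 0, so they meet at y = 0, 3.
For y in [0, 3], t = -y^2 + 7*y - 4 is on the right; area = ∫[0,3] (-y^2 + 3*y) dy = 9/2.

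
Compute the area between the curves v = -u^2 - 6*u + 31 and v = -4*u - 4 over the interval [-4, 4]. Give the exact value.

On [-4, 4], (-u^2 - 6*u + 31) - (-4*u - 4) = -u^2 - 2*u + 35 is ≥ 0 throughout, so the area is a single integral of |-u^2 - 2*u + 35|.
∫[-4,4] (-u^2 - 2*u + 35) du = 712/3.

712/3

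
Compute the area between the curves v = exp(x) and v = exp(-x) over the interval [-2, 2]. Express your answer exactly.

-4 + 2*exp(-2) + 2*exp(2)

The difference (exp(x)) - (exp(-x)) = exp(x) - exp(-x) changes sign at x = 0 inside [-2, 2], so split the integral there.
∫[-2,0] (exp(x) - exp(-x)) dx = -exp(2) - exp(-2) + 2; the area of that piece is -2 + exp(-2) + exp(2).
∫[0,2] (exp(x) - exp(-x)) dx = -2 + exp(-2) + exp(2).
Total area = (-2 + exp(-2) + exp(2)) + (-2 + exp(-2) + exp(2)) = -4 + 2*exp(-2) + 2*exp(2).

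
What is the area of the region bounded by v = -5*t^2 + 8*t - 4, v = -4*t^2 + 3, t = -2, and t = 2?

The difference (-5*t^2 + 8*t - 4) - (-4*t^2 + 3) = -t^2 + 8*t - 7 changes sign at t = 1 inside [-2, 2], so split the integral there.
∫[-2,1] (-t^2 + 8*t - 7) dt = -36; the area of that piece is 36.
∫[1,2] (-t^2 + 8*t - 7) dt = 8/3.
Total area = 36 + 8/3 = 116/3.

116/3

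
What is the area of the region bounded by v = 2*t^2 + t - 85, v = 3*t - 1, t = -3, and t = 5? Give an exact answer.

On [-3, 5], (2*t^2 + t - 85) - (3*t - 1) = 2*t^2 - 2*t - 84 is ≤ 0 throughout, so the area is a single integral of |2*t^2 - 2*t - 84|.
∫[-3,5] (2*t^2 - 2*t - 84) dt = -1760/3; the area of that piece is 1760/3.

1760/3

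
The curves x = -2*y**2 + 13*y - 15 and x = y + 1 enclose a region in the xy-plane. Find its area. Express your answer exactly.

Both boundary curves give x as a function of y, so integrate with respect to y. Setting them equal: -2*y**2 + 12*y - 16 = 0, i.e. -2*(y - 4)*(y - 2) = 0, so they meet at y = 2, 4.
For y in [2, 4], x = -2*y**2 + 13*y - 15 is on the right; area = ∫[2,4] (-2*y**2 + 12*y - 16) dy = 8/3.

8/3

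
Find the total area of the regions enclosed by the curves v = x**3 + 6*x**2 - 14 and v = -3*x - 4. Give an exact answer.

81/2

Set the curves equal: x**3 + 6*x**2 - 14 = -3*x - 4, so x**3 + 6*x**2 + 3*x - 10 = 0, which factors as (x - 1)*(x + 2)*(x + 5) = 0. The curves meet at x = -5, -2, 1.
On [-5, -2], v = x**3 + 6*x**2 - 14 is on top; that piece has area ∫[-5,-2] (x**3 + 6*x**2 + 3*x - 10) dx = 81/4.
On [-2, 1], v = -3*x - 4 is on top; that piece has area ∫[-2,1] (-(x**3 + 6*x**2 + 3*x - 10)) dx = 81/4.
Total enclosed area = 81/4 + 81/4 = 81/2.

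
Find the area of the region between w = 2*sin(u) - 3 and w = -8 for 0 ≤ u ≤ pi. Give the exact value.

On [0, pi], (2*sin(u) - 3) - (-8) = 2*sin(u) + 5 is ≥ 0 throughout, so the area is a single integral of |2*sin(u) + 5|.
∫[0,pi] (2*sin(u) + 5) du = 4 + 5*pi.

4 + 5*pi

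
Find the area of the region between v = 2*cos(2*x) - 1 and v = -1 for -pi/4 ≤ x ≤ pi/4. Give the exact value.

On [-pi/4, pi/4], (2*cos(2*x) - 1) - (-1) = 2*cos(2*x) is ≥ 0 throughout, so the area is a single integral of |2*cos(2*x)|.
∫[-pi/4,pi/4] (2*cos(2*x)) dx = 2.

2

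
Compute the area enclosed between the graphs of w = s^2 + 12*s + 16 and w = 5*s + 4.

1/6

Set the curves equal: s^2 + 12*s + 16 = 5*s + 4, so s^2 + 7*s + 12 = 0, which factors as (s + 3)*(s + 4) = 0. The curves meet at s = -4, -3.
On [-4, -3], w = 5*s + 4 is on top; that piece has area ∫[-4,-3] (-(s^2 + 7*s + 12)) ds = 1/6.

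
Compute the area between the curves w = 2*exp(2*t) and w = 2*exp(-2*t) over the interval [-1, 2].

The difference (2*exp(2*t)) - (2*exp(-2*t)) = 2*exp(2*t) - 2*exp(-2*t) changes sign at t = 0 inside [-1, 2], so split the integral there.
∫[-1,0] (2*exp(2*t) - 2*exp(-2*t)) dt = -exp(2) - exp(-2) + 2; the area of that piece is -2 + exp(-2) + exp(2).
∫[0,2] (2*exp(2*t) - 2*exp(-2*t)) dt = -2 + exp(-4) + exp(4).
Total area = (-2 + exp(-2) + exp(2)) + (-2 + exp(-4) + exp(4)) = -4 + exp(-4) + exp(-2) + exp(2) + exp(4).

-4 + exp(-4) + exp(-2) + exp(2) + exp(4)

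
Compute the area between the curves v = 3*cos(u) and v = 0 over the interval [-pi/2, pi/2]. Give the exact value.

6

On [-pi/2, pi/2], (3*cos(u)) - (0) = 3*cos(u) is ≥ 0 throughout, so the area is a single integral of |3*cos(u)|.
∫[-pi/2,pi/2] (3*cos(u)) du = 6.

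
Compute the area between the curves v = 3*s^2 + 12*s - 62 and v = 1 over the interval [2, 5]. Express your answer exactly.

The difference (3*s^2 + 12*s - 62) - (1) = 3*s^2 + 12*s - 63 changes sign at s = 3 inside [2, 5], so split the integral there.
∫[2,3] (3*s^2 + 12*s - 63) ds = -14; the area of that piece is 14.
∫[3,5] (3*s^2 + 12*s - 63) ds = 68.
Total area = 14 + 68 = 82.

82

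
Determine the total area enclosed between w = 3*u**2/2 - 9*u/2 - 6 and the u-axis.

The curve meets the u-axis where 3*u**2/2 - 9*u/2 - 6 = 0, i.e. 3*(u - 4)*(u + 1)/2 = 0, at u = -1, 4.
On [-1, 4] the curve lies below the axis; ∫[-1,4] (3*u**2/2 - 9*u/2 - 6) du = -125/4, giving area 125/4.

125/4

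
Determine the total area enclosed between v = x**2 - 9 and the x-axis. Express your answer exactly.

The curve meets the x-axis where x**2 - 9 = 0, i.e. (x - 3)*(x + 3) = 0, at x = -3, 3.
On [-3, 3] the curve lies below the axis; ∫[-3,3] (x**2 - 9) dx = -36, giving area 36.

36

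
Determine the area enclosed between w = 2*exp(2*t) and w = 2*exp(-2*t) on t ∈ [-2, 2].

-4 + 2*exp(-4) + 2*exp(4)

The difference (2*exp(2*t)) - (2*exp(-2*t)) = 2*exp(2*t) - 2*exp(-2*t) changes sign at t = 0 inside [-2, 2], so split the integral there.
∫[-2,0] (2*exp(2*t) - 2*exp(-2*t)) dt = -exp(4) - exp(-4) + 2; the area of that piece is -2 + exp(-4) + exp(4).
∫[0,2] (2*exp(2*t) - 2*exp(-2*t)) dt = -2 + exp(-4) + exp(4).
Total area = (-2 + exp(-4) + exp(4)) + (-2 + exp(-4) + exp(4)) = -4 + 2*exp(-4) + 2*exp(4).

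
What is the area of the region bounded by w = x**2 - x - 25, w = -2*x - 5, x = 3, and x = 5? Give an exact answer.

The difference (x**2 - x - 25) - (-2*x - 5) = x**2 + x - 20 changes sign at x = 4 inside [3, 5], so split the integral there.
∫[3,4] (x**2 + x - 20) dx = -25/6; the area of that piece is 25/6.
∫[4,5] (x**2 + x - 20) dx = 29/6.
Total area = 25/6 + 29/6 = 9.

9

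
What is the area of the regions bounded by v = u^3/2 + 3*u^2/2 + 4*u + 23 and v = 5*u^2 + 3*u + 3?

1741/24

Set the curves equal: u^3/2 + 3*u^2/2 + 4*u + 23 = 5*u^2 + 3*u + 3, so u^3/2 - 7*u^2/2 + u + 20 = 0, which factors as (u - 5)*(u - 4)*(u + 2)/2 = 0. The curves meet at u = -2, 4, 5.
On [-2, 4], v = u^3/2 + 3*u^2/2 + 4*u + 23 is on top; that piece has area ∫[-2,4] (u^3/2 - 7*u^2/2 + u + 20) du = 72.
On [4, 5], v = 5*u^2 + 3*u + 3 is on top; that piece has area ∫[4,5] (-(u^3/2 - 7*u^2/2 + u + 20)) du = 13/24.
Total enclosed area = 72 + 13/24 = 1741/24.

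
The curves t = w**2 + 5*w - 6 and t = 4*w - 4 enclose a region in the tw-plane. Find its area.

Both boundary curves give t as a function of w, so integrate with respect to w. Setting them equal: w**2 + w - 2 = 0, i.e. (w - 1)*(w + 2) = 0, so they meet at w = -2, 1.
For w in [-2, 1], t = w**2 + 5*w - 6 is on the left; area = ∫[-2,1] (-(w**2 + w - 2)) dw = 9/2.

9/2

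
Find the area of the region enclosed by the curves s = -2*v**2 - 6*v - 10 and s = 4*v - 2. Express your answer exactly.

Both boundary curves give s as a function of v, so integrate with respect to v. Setting them equal: -2*v**2 - 10*v - 8 = 0, i.e. -2*(v + 1)*(v + 4) = 0, so they meet at v = -4, -1.
For v in [-4, -1], s = -2*v**2 - 6*v - 10 is on the right; area = ∫[-4,-1] (-2*v**2 - 10*v - 8) dv = 9.

9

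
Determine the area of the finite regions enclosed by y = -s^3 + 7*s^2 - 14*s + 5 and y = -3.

37/12

Set the curves equal: -s^3 + 7*s^2 - 14*s + 5 = -3, so -s^3 + 7*s^2 - 14*s + 8 = 0, which factors as -(s - 4)*(s - 2)*(s - 1) = 0. The curves meet at s = 1, 2, 4.
On [1, 2], y = -3 is on top; that piece has area ∫[1,2] (-(-s^3 + 7*s^2 - 14*s + 8)) ds = 5/12.
On [2, 4], y = -s^3 + 7*s^2 - 14*s + 5 is on top; that piece has area ∫[2,4] (-s^3 + 7*s^2 - 14*s + 8) ds = 8/3.
Total enclosed area = 5/12 + 8/3 = 37/12.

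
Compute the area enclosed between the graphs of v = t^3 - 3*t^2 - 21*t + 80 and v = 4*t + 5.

Set the curves equal: t^3 - 3*t^2 - 21*t + 80 = 4*t + 5, so t^3 - 3*t^2 - 25*t + 75 = 0, which factors as (t - 5)*(t - 3)*(t + 5) = 0. The curves meet at t = -5, 3, 5.
On [-5, 3], v = t^3 - 3*t^2 - 21*t + 80 is on top; that piece has area ∫[-5,3] (t^3 - 3*t^2 - 25*t + 75) dt = 512.
On [3, 5], v = 4*t + 5 is on top; that piece has area ∫[3,5] (-(t^3 - 3*t^2 - 25*t + 75)) dt = 12.
Total enclosed area = 512 + 12 = 524.

524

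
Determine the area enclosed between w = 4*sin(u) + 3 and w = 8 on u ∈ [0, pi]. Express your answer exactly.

On [0, pi], (4*sin(u) + 3) - (8) = 4*sin(u) - 5 is ≤ 0 throughout, so the area is a single integral of |4*sin(u) - 5|.
∫[0,pi] (4*sin(u) - 5) du = 8 - 5*pi; the area of that piece is -8 + 5*pi.

-8 + 5*pi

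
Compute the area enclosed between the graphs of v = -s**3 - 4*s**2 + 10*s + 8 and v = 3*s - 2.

937/12

Set the curves equal: -s**3 - 4*s**2 + 10*s + 8 = 3*s - 2, so -s**3 - 4*s**2 + 7*s + 10 = 0, which factors as -(s - 2)*(s + 1)*(s + 5) = 0. The curves meet at s = -5, -1, 2.
On [-5, -1], v = 3*s - 2 is on top; that piece has area ∫[-5,-1] (-(-s**3 - 4*s**2 + 7*s + 10)) ds = 160/3.
On [-1, 2], v = -s**3 - 4*s**2 + 10*s + 8 is on top; that piece has area ∫[-1,2] (-s**3 - 4*s**2 + 7*s + 10) ds = 99/4.
Total enclosed area = 160/3 + 99/4 = 937/12.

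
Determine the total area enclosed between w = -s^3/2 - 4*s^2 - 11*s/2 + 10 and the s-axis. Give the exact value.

The curve meets the s-axis where -s^3/2 - 4*s^2 - 11*s/2 + 10 = 0, i.e. -(s - 1)*(s + 4)*(s + 5)/2 = 0, at s = -5, -4, 1.
On [-5, -4] the curve lies below the axis; ∫[-5,-4] (-s^3/2 - 4*s^2 - 11*s/2 + 10) ds = -11/24, giving area 11/24.
On [-4, 1] the curve lies above the axis; ∫[-4,1] (-s^3/2 - 4*s^2 - 11*s/2 + 10) ds = 875/24, giving area 875/24.
Total area = 11/24 + 875/24 = 443/12.

443/12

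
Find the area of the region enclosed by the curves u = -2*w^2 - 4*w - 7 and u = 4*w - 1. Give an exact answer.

8/3

Both boundary curves give u as a function of w, so integrate with respect to w. Setting them equal: -2*w^2 - 8*w - 6 = 0, i.e. -2*(w + 1)*(w + 3) = 0, so they meet at w = -3, -1.
For w in [-3, -1], u = -2*w^2 - 4*w - 7 is on the right; area = ∫[-3,-1] (-2*w^2 - 8*w - 6) dw = 8/3.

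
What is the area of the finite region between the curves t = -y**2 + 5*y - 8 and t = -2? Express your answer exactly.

Both boundary curves give t as a function of y, so integrate with respect to y. Setting them equal: -y**2 + 5*y - 6 = 0, i.e. -(y - 3)*(y - 2) = 0, so they meet at y = 2, 3.
For y in [2, 3], t = -y**2 + 5*y - 8 is on the right; area = ∫[2,3] (-y**2 + 5*y - 6) dy = 1/6.

1/6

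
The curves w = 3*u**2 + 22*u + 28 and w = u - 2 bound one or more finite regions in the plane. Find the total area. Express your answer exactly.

Set the curves equal: 3*u**2 + 22*u + 28 = u - 2, so 3*u**2 + 21*u + 30 = 0, which factors as 3*(u + 2)*(u + 5) = 0. The curves meet at u = -5, -2.
On [-5, -2], w = u - 2 is on top; that piece has area ∫[-5,-2] (-(3*u**2 + 21*u + 30)) du = 27/2.

27/2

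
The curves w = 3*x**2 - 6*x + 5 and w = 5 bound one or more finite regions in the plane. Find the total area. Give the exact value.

Set the curves equal: 3*x**2 - 6*x + 5 = 5, so 3*x**2 - 6*x = 0, which factors as 3*x*(x - 2) = 0. The curves meet at x = 0, 2.
On [0, 2], w = 5 is on top; that piece has area ∫[0,2] (-(3*x**2 - 6*x)) dx = 4.

4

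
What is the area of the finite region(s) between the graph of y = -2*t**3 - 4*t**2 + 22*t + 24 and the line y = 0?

The curve meets the t-axis where -2*t**3 - 4*t**2 + 22*t + 24 = 0, i.e. -2*(t - 3)*(t + 1)*(t + 4) = 0, at t = -4, -1, 3.
On [-4, -1] the curve lies below the axis; ∫[-4,-1] (-2*t**3 - 4*t**2 + 22*t + 24) dt = -99/2, giving area 99/2.
On [-1, 3] the curve lies above the axis; ∫[-1,3] (-2*t**3 - 4*t**2 + 22*t + 24) dt = 320/3, giving area 320/3.
Total area = 99/2 + 320/3 = 937/6.

937/6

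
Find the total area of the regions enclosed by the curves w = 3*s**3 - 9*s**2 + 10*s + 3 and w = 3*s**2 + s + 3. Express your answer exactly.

37/4

Set the curves equal: 3*s**3 - 9*s**2 + 10*s + 3 = 3*s**2 + s + 3, so 3*s**3 - 12*s**2 + 9*s = 0, which factors as 3*s*(s - 3)*(s - 1) = 0. The curves meet at s = 0, 1, 3.
On [0, 1], w = 3*s**3 - 9*s**2 + 10*s + 3 is on top; that piece has area ∫[0,1] (3*s**3 - 12*s**2 + 9*s) ds = 5/4.
On [1, 3], w = 3*s**2 + s + 3 is on top; that piece has area ∫[1,3] (-(3*s**3 - 12*s**2 + 9*s)) ds = 8.
Total enclosed area = 5/4 + 8 = 37/4.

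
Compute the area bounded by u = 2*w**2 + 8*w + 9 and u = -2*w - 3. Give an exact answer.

Both boundary curves give u as a function of w, so integrate with respect to w. Setting them equal: 2*w**2 + 10*w + 12 = 0, i.e. 2*(w + 2)*(w + 3) = 0, so they meet at w = -3, -2.
For w in [-3, -2], u = 2*w**2 + 8*w + 9 is on the left; area = ∫[-3,-2] (-(2*w**2 + 10*w + 12)) dw = 1/3.

1/3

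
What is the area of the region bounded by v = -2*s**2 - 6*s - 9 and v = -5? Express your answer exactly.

1/3

Set the curves equal: -2*s**2 - 6*s - 9 = -5, so -2*s**2 - 6*s - 4 = 0, which factors as -2*(s + 1)*(s + 2) = 0. The curves meet at s = -2, -1.
On [-2, -1], v = -2*s**2 - 6*s - 9 is on top; that piece has area ∫[-2,-1] (-2*s**2 - 6*s - 4) ds = 1/3.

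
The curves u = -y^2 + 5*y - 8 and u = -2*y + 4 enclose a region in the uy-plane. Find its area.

1/6

Both boundary curves give u as a function of y, so integrate with respect to y. Setting them equal: -y^2 + 7*y - 12 = 0, i.e. -(y - 4)*(y - 3) = 0, so they meet at y = 3, 4.
For y in [3, 4], u = -y^2 + 5*y - 8 is on the right; area = ∫[3,4] (-y^2 + 7*y - 12) dy = 1/6.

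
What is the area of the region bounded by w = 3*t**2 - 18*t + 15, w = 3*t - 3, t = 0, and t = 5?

129/2

The difference (3*t**2 - 18*t + 15) - (3*t - 3) = 3*t**2 - 21*t + 18 changes sign at t = 1 inside [0, 5], so split the integral there.
∫[0,1] (3*t**2 - 21*t + 18) dt = 17/2.
∫[1,5] (3*t**2 - 21*t + 18) dt = -56; the area of that piece is 56.
Total area = 17/2 + 56 = 129/2.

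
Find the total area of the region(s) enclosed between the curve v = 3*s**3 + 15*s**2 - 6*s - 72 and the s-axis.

443/2

The curve meets the s-axis where 3*s**3 + 15*s**2 - 6*s - 72 = 0, i.e. 3*(s - 2)*(s + 3)*(s + 4) = 0, at s = -4, -3, 2.
On [-4, -3] the curve lies above the axis; ∫[-4,-3] (3*s**3 + 15*s**2 - 6*s - 72) ds = 11/4, giving area 11/4.
On [-3, 2] the curve lies below the axis; ∫[-3,2] (3*s**3 + 15*s**2 - 6*s - 72) ds = -875/4, giving area 875/4.
Total area = 11/4 + 875/4 = 443/2.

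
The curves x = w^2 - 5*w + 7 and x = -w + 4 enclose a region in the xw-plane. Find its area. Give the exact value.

Both boundary curves give x as a function of w, so integrate with respect to w. Setting them equal: w^2 - 4*w + 3 = 0, i.e. (w - 3)*(w - 1) = 0, so they meet at w = 1, 3.
For w in [1, 3], x = w^2 - 5*w + 7 is on the left; area = ∫[1,3] (-(w^2 - 4*w + 3)) dw = 4/3.

4/3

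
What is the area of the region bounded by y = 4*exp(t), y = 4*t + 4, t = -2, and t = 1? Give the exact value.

-6 - 4*exp(-2) + 4*exp(1)

On [-2, 1], (4*exp(t)) - (4*t + 4) = -4*t + 4*exp(t) - 4 is ≥ 0 throughout, so the area is a single integral of |-4*t + 4*exp(t) - 4|.
∫[-2,1] (-4*t + 4*exp(t) - 4) dt = -6 - 4*exp(-2) + 4*exp(1).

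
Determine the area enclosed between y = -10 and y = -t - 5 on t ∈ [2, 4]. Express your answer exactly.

4

On [2, 4], (-10) - (-t - 5) = t - 5 is ≤ 0 throughout, so the area is a single integral of |t - 5|.
∫[2,4] (t - 5) dt = -4; the area of that piece is 4.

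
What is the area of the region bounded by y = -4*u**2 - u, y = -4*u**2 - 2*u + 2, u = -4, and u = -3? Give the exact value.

On [-4, -3], (-4*u**2 - u) - (-4*u**2 - 2*u + 2) = u - 2 is ≤ 0 throughout, so the area is a single integral of |u - 2|.
∫[-4,-3] (u - 2) du = -11/2; the area of that piece is 11/2.

11/2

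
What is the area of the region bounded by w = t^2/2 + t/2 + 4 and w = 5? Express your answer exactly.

Set the curves equal: t^2/2 + t/2 + 4 = 5, so t^2/2 + t/2 - 1 = 0, which factors as (t - 1)*(t + 2)/2 = 0. The curves meet at t = -2, 1.
On [-2, 1], w = 5 is on top; that piece has area ∫[-2,1] (-(t^2/2 + t/2 - 1)) dt = 9/4.

9/4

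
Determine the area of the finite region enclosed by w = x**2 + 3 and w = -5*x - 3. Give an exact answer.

Set the curves equal: x**2 + 3 = -5*x - 3, so x**2 + 5*x + 6 = 0, which factors as (x + 2)*(x + 3) = 0. The curves meet at x = -3, -2.
On [-3, -2], w = -5*x - 3 is on top; that piece has area ∫[-3,-2] (-(x**2 + 5*x + 6)) dx = 1/6.

1/6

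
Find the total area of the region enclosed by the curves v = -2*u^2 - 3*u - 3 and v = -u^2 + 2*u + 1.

9/2

Set the curves equal: -2*u^2 - 3*u - 3 = -u^2 + 2*u + 1, so -u^2 - 5*u - 4 = 0, which factors as -(u + 1)*(u + 4) = 0. The curves meet at u = -4, -1.
On [-4, -1], v = -2*u^2 - 3*u - 3 is on top; that piece has area ∫[-4,-1] (-u^2 - 5*u - 4) du = 9/2.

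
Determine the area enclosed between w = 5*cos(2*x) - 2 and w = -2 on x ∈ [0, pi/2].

5

The difference (5*cos(2*x) - 2) - (-2) = 5*cos(2*x) changes sign at x = pi/4 inside [0, pi/2], so split the integral there.
∫[0,pi/4] (5*cos(2*x)) dx = 5/2.
∫[pi/4,pi/2] (5*cos(2*x)) dx = -5/2; the area of that piece is 5/2.
Total area = 5/2 + 5/2 = 5.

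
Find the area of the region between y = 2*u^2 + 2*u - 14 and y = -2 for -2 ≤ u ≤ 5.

301/3

The difference (2*u^2 + 2*u - 14) - (-2) = 2*u^2 + 2*u - 12 changes sign at u = 2 inside [-2, 5], so split the integral there.
∫[-2,2] (2*u^2 + 2*u - 12) du = -112/3; the area of that piece is 112/3.
∫[2,5] (2*u^2 + 2*u - 12) du = 63.
Total area = 112/3 + 63 = 301/3.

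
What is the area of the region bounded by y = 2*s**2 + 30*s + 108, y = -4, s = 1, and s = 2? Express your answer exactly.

On [1, 2], (2*s**2 + 30*s + 108) - (-4) = 2*s**2 + 30*s + 112 is ≥ 0 throughout, so the area is a single integral of |2*s**2 + 30*s + 112|.
∫[1,2] (2*s**2 + 30*s + 112) ds = 485/3.

485/3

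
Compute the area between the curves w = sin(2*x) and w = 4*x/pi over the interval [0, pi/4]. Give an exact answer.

On [0, pi/4], (sin(2*x)) - (4*x/pi) = -4*x/pi + sin(2*x) is ≥ 0 throughout, so the area is a single integral of |-4*x/pi + sin(2*x)|.
∫[0,pi/4] (-4*x/pi + sin(2*x)) dx = 1/2 - pi/8.

1/2 - pi/8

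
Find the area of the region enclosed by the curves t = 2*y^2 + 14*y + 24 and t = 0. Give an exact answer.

1/3

Both boundary curves give t as a function of y, so integrate with respect to y. Setting them equal: 2*y^2 + 14*y + 24 = 0, i.e. 2*(y + 3)*(y + 4) = 0, so they meet at y = -4, -3.
For y in [-4, -3], t = 2*y^2 + 14*y + 24 is on the left; area = ∫[-4,-3] (-(2*y^2 + 14*y + 24)) dy = 1/3.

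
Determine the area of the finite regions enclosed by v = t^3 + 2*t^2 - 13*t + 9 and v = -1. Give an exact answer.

1741/12

Set the curves equal: t^3 + 2*t^2 - 13*t + 9 = -1, so t^3 + 2*t^2 - 13*t + 10 = 0, which factors as (t - 2)*(t - 1)*(t + 5) = 0. The curves meet at t = -5, 1, 2.
On [-5, 1], v = t^3 + 2*t^2 - 13*t + 9 is on top; that piece has area ∫[-5,1] (t^3 + 2*t^2 - 13*t + 10) dt = 144.
On [1, 2], v = -1 is on top; that piece has area ∫[1,2] (-(t^3 + 2*t^2 - 13*t + 10)) dt = 13/12.
Total enclosed area = 144 + 13/12 = 1741/12.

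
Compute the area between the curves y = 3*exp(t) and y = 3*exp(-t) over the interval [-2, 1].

The difference (3*exp(t)) - (3*exp(-t)) = 3*exp(t) - 3*exp(-t) changes sign at t = 0 inside [-2, 1], so split the integral there.
∫[-2,0] (3*exp(t) - 3*exp(-t)) dt = -3*exp(2) - 3*exp(-2) + 6; the area of that piece is -6 + 3*exp(-2) + 3*exp(2).
∫[0,1] (3*exp(t) - 3*exp(-t)) dt = -6 + 3*exp(-1) + 3*exp(1).
Total area = (-6 + 3*exp(-2) + 3*exp(2)) + (-6 + 3*exp(-1) + 3*exp(1)) = -12 + 3*exp(-2) + 3*exp(-1) + 3*exp(1) + 3*exp(2).

-12 + 3*exp(-2) + 3*exp(-1) + 3*exp(1) + 3*exp(2)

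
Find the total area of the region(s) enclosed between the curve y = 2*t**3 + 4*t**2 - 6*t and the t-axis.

The curve meets the t-axis where 2*t**3 + 4*t**2 - 6*t = 0, i.e. 2*t*(t - 1)*(t + 3) = 0, at t = -3, 0, 1.
On [-3, 0] the curve lies above the axis; ∫[-3,0] (2*t**3 + 4*t**2 - 6*t) dt = 45/2, giving area 45/2.
On [0, 1] the curve lies below the axis; ∫[0,1] (2*t**3 + 4*t**2 - 6*t) dt = -7/6, giving area 7/6.
Total area = 45/2 + 7/6 = 71/3.

71/3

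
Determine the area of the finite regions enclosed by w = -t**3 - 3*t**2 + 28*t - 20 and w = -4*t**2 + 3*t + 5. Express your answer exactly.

1012/3

Set the curves equal: -t**3 - 3*t**2 + 28*t - 20 = -4*t**2 + 3*t + 5, so -t**3 + t**2 + 25*t - 25 = 0, which factors as -(t - 5)*(t - 1)*(t + 5) = 0. The curves meet at t = -5, 1, 5.
On [-5, 1], w = -4*t**2 + 3*t + 5 is on top; that piece has area ∫[-5,1] (-(-t**3 + t**2 + 25*t - 25)) dt = 252.
On [1, 5], w = -t**3 - 3*t**2 + 28*t - 20 is on top; that piece has area ∫[1,5] (-t**3 + t**2 + 25*t - 25) dt = 256/3.
Total enclosed area = 252 + 256/3 = 1012/3.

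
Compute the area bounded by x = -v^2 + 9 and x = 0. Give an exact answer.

36

Both boundary curves give x as a function of v, so integrate with respect to v. Setting them equal: -v^2 + 9 = 0, i.e. -(v - 3)*(v + 3) = 0, so they meet at v = -3, 3.
For v in [-3, 3], x = -v^2 + 9 is on the right; area = ∫[-3,3] (-v^2 + 9) dv = 36.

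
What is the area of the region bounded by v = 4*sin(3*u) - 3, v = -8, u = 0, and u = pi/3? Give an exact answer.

On [0, pi/3], (4*sin(3*u) - 3) - (-8) = 4*sin(3*u) + 5 is ≥ 0 throughout, so the area is a single integral of |4*sin(3*u) + 5|.
∫[0,pi/3] (4*sin(3*u) + 5) du = 8/3 + 5*pi/3.

8/3 + 5*pi/3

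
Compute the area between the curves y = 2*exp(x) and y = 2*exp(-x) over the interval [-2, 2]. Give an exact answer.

The difference (2*exp(x)) - (2*exp(-x)) = 2*exp(x) - 2*exp(-x) changes sign at x = 0 inside [-2, 2], so split the integral there.
∫[-2,0] (2*exp(x) - 2*exp(-x)) dx = -2*exp(2) - 2*exp(-2) + 4; the area of that piece is -4 + 2*exp(-2) + 2*exp(2).
∫[0,2] (2*exp(x) - 2*exp(-x)) dx = -4 + 2*exp(-2) + 2*exp(2).
Total area = (-4 + 2*exp(-2) + 2*exp(2)) + (-4 + 2*exp(-2) + 2*exp(2)) = -8 + 4*exp(-2) + 4*exp(2).

-8 + 4*exp(-2) + 4*exp(2)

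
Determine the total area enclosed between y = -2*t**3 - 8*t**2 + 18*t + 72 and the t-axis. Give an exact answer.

1741/6

The curve meets the t-axis where -2*t**3 - 8*t**2 + 18*t + 72 = 0, i.e. -2*(t - 3)*(t + 3)*(t + 4) = 0, at t = -4, -3, 3.
On [-4, -3] the curve lies below the axis; ∫[-4,-3] (-2*t**3 - 8*t**2 + 18*t + 72) dt = -13/6, giving area 13/6.
On [-3, 3] the curve lies above the axis; ∫[-3,3] (-2*t**3 - 8*t**2 + 18*t + 72) dt = 288, giving area 288.
Total area = 13/6 + 288 = 1741/6.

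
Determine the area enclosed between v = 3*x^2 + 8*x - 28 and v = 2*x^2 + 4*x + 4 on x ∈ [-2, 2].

On [-2, 2], (3*x^2 + 8*x - 28) - (2*x^2 + 4*x + 4) = x^2 + 4*x - 32 is ≤ 0 throughout, so the area is a single integral of |x^2 + 4*x - 32|.
∫[-2,2] (x^2 + 4*x - 32) dx = -368/3; the area of that piece is 368/3.

368/3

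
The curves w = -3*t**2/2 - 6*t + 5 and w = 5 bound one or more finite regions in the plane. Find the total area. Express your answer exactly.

16

Set the curves equal: -3*t**2/2 - 6*t + 5 = 5, so -3*t**2/2 - 6*t = 0, which factors as -3*t*(t + 4)/2 = 0. The curves meet at t = -4, 0.
On [-4, 0], w = -3*t**2/2 - 6*t + 5 is on top; that piece has area ∫[-4,0] (-3*t**2/2 - 6*t) dt = 16.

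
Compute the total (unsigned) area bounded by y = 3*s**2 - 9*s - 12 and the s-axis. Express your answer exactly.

125/2

The curve meets the s-axis where 3*s**2 - 9*s - 12 = 0, i.e. 3*(s - 4)*(s + 1) = 0, at s = -1, 4.
On [-1, 4] the curve lies below the axis; ∫[-1,4] (3*s**2 - 9*s - 12) ds = -125/2, giving area 125/2.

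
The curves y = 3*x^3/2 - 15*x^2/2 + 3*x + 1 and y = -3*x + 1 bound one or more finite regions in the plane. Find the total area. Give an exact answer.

Set the curves equal: 3*x^3/2 - 15*x^2/2 + 3*x + 1 = -3*x + 1, so 3*x^3/2 - 15*x^2/2 + 6*x = 0, which factors as 3*x*(x - 4)*(x - 1)/2 = 0. The curves meet at x = 0, 1, 4.
On [0, 1], y = 3*x^3/2 - 15*x^2/2 + 3*x + 1 is on top; that piece has area ∫[0,1] (3*x^3/2 - 15*x^2/2 + 6*x) dx = 7/8.
On [1, 4], y = -3*x + 1 is on top; that piece has area ∫[1,4] (-(3*x^3/2 - 15*x^2/2 + 6*x)) dx = 135/8.
Total enclosed area = 7/8 + 135/8 = 71/4.

71/4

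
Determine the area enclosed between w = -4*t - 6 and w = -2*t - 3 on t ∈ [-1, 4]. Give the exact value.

On [-1, 4], (-4*t - 6) - (-2*t - 3) = -2*t - 3 is ≤ 0 throughout, so the area is a single integral of |-2*t - 3|.
∫[-1,4] (-2*t - 3) dt = -30; the area of that piece is 30.

30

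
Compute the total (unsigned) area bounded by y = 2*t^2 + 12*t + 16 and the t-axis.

The curve meets the t-axis where 2*t^2 + 12*t + 16 = 0, i.e. 2*(t + 2)*(t + 4) = 0, at t = -4, -2.
On [-4, -2] the curve lies below the axis; ∫[-4,-2] (2*t^2 + 12*t + 16) dt = -8/3, giving area 8/3.

8/3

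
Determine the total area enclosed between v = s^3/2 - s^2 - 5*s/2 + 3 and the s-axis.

253/24

The curve meets the s-axis where s^3/2 - s^2 - 5*s/2 + 3 = 0, i.e. (s - 3)*(s - 1)*(s + 2)/2 = 0, at s = -2, 1, 3.
On [-2, 1] the curve lies above the axis; ∫[-2,1] (s^3/2 - s^2 - 5*s/2 + 3) ds = 63/8, giving area 63/8.
On [1, 3] the curve lies below the axis; ∫[1,3] (s^3/2 - s^2 - 5*s/2 + 3) ds = -8/3, giving area 8/3.
Total area = 63/8 + 8/3 = 253/24.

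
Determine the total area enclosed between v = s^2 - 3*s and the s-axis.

9/2

The curve meets the s-axis where s^2 - 3*s = 0, i.e. s*(s - 3) = 0, at s = 0, 3.
On [0, 3] the curve lies below the axis; ∫[0,3] (s^2 - 3*s) ds = -9/2, giving area 9/2.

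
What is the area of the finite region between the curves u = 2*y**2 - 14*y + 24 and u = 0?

1/3

Both boundary curves give u as a function of y, so integrate with respect to y. Setting them equal: 2*y**2 - 14*y + 24 = 0, i.e. 2*(y - 4)*(y - 3) = 0, so they meet at y = 3, 4.
For y in [3, 4], u = 2*y**2 - 14*y + 24 is on the left; area = ∫[3,4] (-(2*y**2 - 14*y + 24)) dy = 1/3.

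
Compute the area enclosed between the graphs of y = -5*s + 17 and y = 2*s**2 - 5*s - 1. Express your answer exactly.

72

Set the curves equal: -5*s + 17 = 2*s**2 - 5*s - 1, so -2*s**2 + 18 = 0, which factors as -2*(s - 3)*(s + 3) = 0. The curves meet at s = -3, 3.
On [-3, 3], y = -5*s + 17 is on top; that piece has area ∫[-3,3] (-2*s**2 + 18) ds = 72.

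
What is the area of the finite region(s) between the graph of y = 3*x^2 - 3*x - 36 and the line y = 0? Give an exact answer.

The curve meets the x-axis where 3*x^2 - 3*x - 36 = 0, i.e. 3*(x - 4)*(x + 3) = 0, at x = -3, 4.
On [-3, 4] the curve lies below the axis; ∫[-3,4] (3*x^2 - 3*x - 36) dx = -343/2, giving area 343/2.

343/2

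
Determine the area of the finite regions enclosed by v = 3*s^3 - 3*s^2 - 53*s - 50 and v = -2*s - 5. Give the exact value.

568

Set the curves equal: 3*s^3 - 3*s^2 - 53*s - 50 = -2*s - 5, so 3*s^3 - 3*s^2 - 51*s - 45 = 0, which factors as 3*(s - 5)*(s + 1)*(s + 3) = 0. The curves meet at s = -3, -1, 5.
On [-3, -1], v = 3*s^3 - 3*s^2 - 53*s - 50 is on top; that piece has area ∫[-3,-1] (3*s^3 - 3*s^2 - 51*s - 45) ds = 28.
On [-1, 5], v = -2*s - 5 is on top; that piece has area ∫[-1,5] (-(3*s^3 - 3*s^2 - 51*s - 45)) ds = 540.
Total enclosed area = 28 + 540 = 568.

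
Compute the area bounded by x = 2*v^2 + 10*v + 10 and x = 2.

9

Both boundary curves give x as a function of v, so integrate with respect to v. Setting them equal: 2*v^2 + 10*v + 8 = 0, i.e. 2*(v + 1)*(v + 4) = 0, so they meet at v = -4, -1.
For v in [-4, -1], x = 2*v^2 + 10*v + 10 is on the left; area = ∫[-4,-1] (-(2*v^2 + 10*v + 8)) dv = 9.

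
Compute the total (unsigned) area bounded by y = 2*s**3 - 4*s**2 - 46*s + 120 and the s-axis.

The curve meets the s-axis where 2*s**3 - 4*s**2 - 46*s + 120 = 0, i.e. 2*(s - 4)*(s - 3)*(s + 5) = 0, at s = -5, 3, 4.
On [-5, 3] the curve lies above the axis; ∫[-5,3] (2*s**3 - 4*s**2 - 46*s + 120) ds = 2560/3, giving area 2560/3.
On [3, 4] the curve lies below the axis; ∫[3,4] (2*s**3 - 4*s**2 - 46*s + 120) ds = -17/6, giving area 17/6.
Total area = 2560/3 + 17/6 = 5137/6.

5137/6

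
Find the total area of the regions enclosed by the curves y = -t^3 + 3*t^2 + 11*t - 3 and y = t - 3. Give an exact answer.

Set the curves equal: -t^3 + 3*t^2 + 11*t - 3 = t - 3, so -t^3 + 3*t^2 + 10*t = 0, which factors as -t*(t - 5)*(t + 2) = 0. The curves meet at t = -2, 0, 5.
On [-2, 0], y = t - 3 is on top; that piece has area ∫[-2,0] (-(-t^3 + 3*t^2 + 10*t)) dt = 8.
On [0, 5], y = -t^3 + 3*t^2 + 11*t - 3 is on top; that piece has area ∫[0,5] (-t^3 + 3*t^2 + 10*t) dt = 375/4.
Total enclosed area = 8 + 375/4 = 407/4.

407/4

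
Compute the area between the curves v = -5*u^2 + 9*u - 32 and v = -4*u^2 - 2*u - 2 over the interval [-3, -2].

On [-3, -2], (-5*u^2 + 9*u - 32) - (-4*u^2 - 2*u - 2) = -u^2 + 11*u - 30 is ≤ 0 throughout, so the area is a single integral of |-u^2 + 11*u - 30|.
∫[-3,-2] (-u^2 + 11*u - 30) du = -383/6; the area of that piece is 383/6.

383/6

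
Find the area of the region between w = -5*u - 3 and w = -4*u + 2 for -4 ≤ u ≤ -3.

3/2

On [-4, -3], (-5*u - 3) - (-4*u + 2) = -u - 5 is ≤ 0 throughout, so the area is a single integral of |-u - 5|.
∫[-4,-3] (-u - 5) du = -3/2; the area of that piece is 3/2.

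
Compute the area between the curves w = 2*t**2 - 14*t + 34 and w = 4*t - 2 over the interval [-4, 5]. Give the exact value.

The difference (2*t**2 - 14*t + 34) - (4*t - 2) = 2*t**2 - 18*t + 36 changes sign at t = 3 inside [-4, 5], so split the integral there.
∫[-4,3] (2*t**2 - 18*t + 36) dt = 1127/3.
∫[3,5] (2*t**2 - 18*t + 36) dt = -20/3; the area of that piece is 20/3.
Total area = 1127/3 + 20/3 = 1147/3.

1147/3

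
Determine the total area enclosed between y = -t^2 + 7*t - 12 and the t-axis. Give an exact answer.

1/6

The curve meets the t-axis where -t^2 + 7*t - 12 = 0, i.e. -(t - 4)*(t - 3) = 0, at t = 3, 4.
On [3, 4] the curve lies above the axis; ∫[3,4] (-t^2 + 7*t - 12) dt = 1/6, giving area 1/6.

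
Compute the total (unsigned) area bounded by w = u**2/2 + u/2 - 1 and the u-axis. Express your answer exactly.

The curve meets the u-axis where u**2/2 + u/2 - 1 = 0, i.e. (u - 1)*(u + 2)/2 = 0, at u = -2, 1.
On [-2, 1] the curve lies below the axis; ∫[-2,1] (u**2/2 + u/2 - 1) du = -9/4, giving area 9/4.

9/4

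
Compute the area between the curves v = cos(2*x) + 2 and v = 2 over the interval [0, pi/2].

1

The difference (cos(2*x) + 2) - (2) = cos(2*x) changes sign at x = pi/4 inside [0, pi/2], so split the integral there.
∫[0,pi/4] (cos(2*x)) dx = 1/2.
∫[pi/4,pi/2] (cos(2*x)) dx = -1/2; the area of that piece is 1/2.
Total area = 1/2 + 1/2 = 1.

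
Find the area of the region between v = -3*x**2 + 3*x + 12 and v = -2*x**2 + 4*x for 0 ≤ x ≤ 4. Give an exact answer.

The difference (-3*x**2 + 3*x + 12) - (-2*x**2 + 4*x) = -x**2 - x + 12 changes sign at x = 3 inside [0, 4], so split the integral there.
∫[0,3] (-x**2 - x + 12) dx = 45/2.
∫[3,4] (-x**2 - x + 12) dx = -23/6; the area of that piece is 23/6.
Total area = 45/2 + 23/6 = 79/3.

79/3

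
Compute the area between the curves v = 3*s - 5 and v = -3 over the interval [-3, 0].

39/2

On [-3, 0], (3*s - 5) - (-3) = 3*s - 2 is ≤ 0 throughout, so the area is a single integral of |3*s - 2|.
∫[-3,0] (3*s - 2) ds = -39/2; the area of that piece is 39/2.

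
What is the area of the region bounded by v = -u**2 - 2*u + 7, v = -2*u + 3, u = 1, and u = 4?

The difference (-u**2 - 2*u + 7) - (-2*u + 3) = -u**2 + 4 changes sign at u = 2 inside [1, 4], so split the integral there.
∫[1,2] (-u**2 + 4) du = 5/3.
∫[2,4] (-u**2 + 4) du = -32/3; the area of that piece is 32/3.
Total area = 5/3 + 32/3 = 37/3.

37/3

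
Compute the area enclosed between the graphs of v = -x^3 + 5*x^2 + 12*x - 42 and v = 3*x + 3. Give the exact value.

Set the curves equal: -x^3 + 5*x^2 + 12*x - 42 = 3*x + 3, so -x^3 + 5*x^2 + 9*x - 45 = 0, which factors as -(x - 5)*(x - 3)*(x + 3) = 0. The curves meet at x = -3, 3, 5.
On [-3, 3], v = 3*x + 3 is on top; that piece has area ∫[-3,3] (-(-x^3 + 5*x^2 + 9*x - 45)) dx = 180.
On [3, 5], v = -x^3 + 5*x^2 + 12*x - 42 is on top; that piece has area ∫[3,5] (-x^3 + 5*x^2 + 9*x - 45) dx = 28/3.
Total enclosed area = 180 + 28/3 = 568/3.

568/3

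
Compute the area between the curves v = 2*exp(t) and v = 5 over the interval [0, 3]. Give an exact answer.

-23 - 10*log(2) + 10*log(5) + 2*exp(3)

The difference (2*exp(t)) - (5) = 2*exp(t) - 5 changes sign at t = log(5/2) inside [0, 3], so split the integral there.
∫[0,log(5/2)] (2*exp(t) - 5) dt = log(32/3125) + 3; the area of that piece is -3 + log(3125/32).
∫[log(5/2),3] (2*exp(t) - 5) dt = -20 - 5*log(2) + 5*log(5) + 2*exp(3).
Total area = (-3 + log(3125/32)) + (-20 - 5*log(2) + 5*log(5) + 2*exp(3)) = -23 - 10*log(2) + 10*log(5) + 2*exp(3).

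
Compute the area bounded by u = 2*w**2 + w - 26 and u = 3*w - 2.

Both boundary curves give u as a function of w, so integrate with respect to w. Setting them equal: 2*w**2 - 2*w - 24 = 0, i.e. 2*(w - 4)*(w + 3) = 0, so they meet at w = -3, 4.
For w in [-3, 4], u = 2*w**2 + w - 26 is on the left; area = ∫[-3,4] (-(2*w**2 - 2*w - 24)) dw = 343/3.

343/3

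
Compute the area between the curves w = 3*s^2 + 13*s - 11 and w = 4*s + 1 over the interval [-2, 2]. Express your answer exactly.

49

The difference (3*s^2 + 13*s - 11) - (4*s + 1) = 3*s^2 + 9*s - 12 changes sign at s = 1 inside [-2, 2], so split the integral there.
∫[-2,1] (3*s^2 + 9*s - 12) ds = -81/2; the area of that piece is 81/2.
∫[1,2] (3*s^2 + 9*s - 12) ds = 17/2.
Total area = 81/2 + 17/2 = 49.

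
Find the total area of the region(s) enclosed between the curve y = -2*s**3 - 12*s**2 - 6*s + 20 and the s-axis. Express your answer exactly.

81

The curve meets the s-axis where -2*s**3 - 12*s**2 - 6*s + 20 = 0, i.e. -2*(s - 1)*(s + 2)*(s + 5) = 0, at s = -5, -2, 1.
On [-5, -2] the curve lies below the axis; ∫[-5,-2] (-2*s**3 - 12*s**2 - 6*s + 20) ds = -81/2, giving area 81/2.
On [-2, 1] the curve lies above the axis; ∫[-2,1] (-2*s**3 - 12*s**2 - 6*s + 20) ds = 81/2, giving area 81/2.
Total area = 81/2 + 81/2 = 81.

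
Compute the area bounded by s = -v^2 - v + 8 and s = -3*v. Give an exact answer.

36

Both boundary curves give s as a function of v, so integrate with respect to v. Setting them equal: -v^2 + 2*v + 8 = 0, i.e. -(v - 4)*(v + 2) = 0, so they meet at v = -2, 4.
For v in [-2, 4], s = -v^2 - v + 8 is on the right; area = ∫[-2,4] (-v^2 + 2*v + 8) dv = 36.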